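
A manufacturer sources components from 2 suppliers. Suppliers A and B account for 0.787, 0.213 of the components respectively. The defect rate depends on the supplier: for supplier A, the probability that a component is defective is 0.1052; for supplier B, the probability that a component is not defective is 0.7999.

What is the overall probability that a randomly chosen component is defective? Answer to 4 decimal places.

0.1254

P(D|B) = 1 − 0.7999 = 0.2001.
Using total probability over the partition,
P(D) = P(D|A)·P(A) + P(D|B)·P(B)
      = 0.1052·0.787 + 0.2001·0.213
      = 0.0827924 + 0.0426213 = 0.1254137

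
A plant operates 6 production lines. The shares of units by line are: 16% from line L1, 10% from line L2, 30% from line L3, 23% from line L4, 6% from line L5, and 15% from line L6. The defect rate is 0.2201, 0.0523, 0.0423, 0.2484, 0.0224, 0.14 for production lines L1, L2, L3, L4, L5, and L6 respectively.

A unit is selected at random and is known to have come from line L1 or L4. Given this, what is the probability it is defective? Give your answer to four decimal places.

Let S = {L1, L4}.
P(S) = 0.16 + 0.23 = 0.39.
P(D ∩ S) = 0.2201·0.16 + 0.2484·0.23 = 0.035216 + 0.057132 = 0.092348.
P(D | S) = 0.092348 / 0.39 = 0.236790…

0.2368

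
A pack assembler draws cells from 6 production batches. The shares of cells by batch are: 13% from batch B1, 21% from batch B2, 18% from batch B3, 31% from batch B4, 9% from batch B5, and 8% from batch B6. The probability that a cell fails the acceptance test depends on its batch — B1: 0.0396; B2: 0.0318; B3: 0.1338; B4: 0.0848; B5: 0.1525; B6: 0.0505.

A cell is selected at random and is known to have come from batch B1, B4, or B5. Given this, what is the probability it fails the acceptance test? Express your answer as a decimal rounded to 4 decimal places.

P(F|S) ≈ 0.0852

Let S = {B1, B4, B5}.
P(S) = 0.13 + 0.31 + 0.09 = 0.53.
P(F ∩ S) = 0.0396·0.13 + 0.0848·0.31 + 0.1525·0.09 = 0.005148 + 0.026288 + 0.013725 = 0.045161.
P(F | S) = 0.045161 / 0.53 = 0.085209…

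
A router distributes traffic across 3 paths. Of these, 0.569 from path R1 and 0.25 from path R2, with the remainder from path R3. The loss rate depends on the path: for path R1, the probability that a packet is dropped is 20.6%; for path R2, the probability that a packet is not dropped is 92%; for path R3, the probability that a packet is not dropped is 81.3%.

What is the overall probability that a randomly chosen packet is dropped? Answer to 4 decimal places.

0.1711

P(R3) = 1 − (0.569 + 0.25) = 0.181.
P(L|R2) = 1 − 0.92 = 0.08.
P(L|R3) = 1 − 0.813 = 0.187.
By the law of total probability,
P(L) = P(L|R1)·P(R1) + P(L|R2)·P(R2) + P(L|R3)·P(R3)
      = 0.206·0.569 + 0.08·0.25 + 0.187·0.181
      = 0.117214 + 0.02 + 0.033847 = 0.171061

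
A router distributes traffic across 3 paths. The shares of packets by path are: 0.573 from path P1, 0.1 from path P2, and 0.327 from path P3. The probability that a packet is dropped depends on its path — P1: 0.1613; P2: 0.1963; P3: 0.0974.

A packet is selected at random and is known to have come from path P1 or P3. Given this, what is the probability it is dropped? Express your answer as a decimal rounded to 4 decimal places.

Let S = {P1, P3}.
P(S) = 0.573 + 0.327 = 0.9.
P(L ∩ S) = 0.1613·0.573 + 0.0974·0.327 = 0.0924249 + 0.0318498 = 0.1242747.
P(L | S) = 0.1242747 / 0.9 = 0.138083…

P(L|S) ≈ 0.1381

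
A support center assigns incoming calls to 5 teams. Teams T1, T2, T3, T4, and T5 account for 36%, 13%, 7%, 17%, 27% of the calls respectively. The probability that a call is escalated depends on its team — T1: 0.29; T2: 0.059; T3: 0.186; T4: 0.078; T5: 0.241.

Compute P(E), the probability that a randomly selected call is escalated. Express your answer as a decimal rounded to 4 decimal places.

Summing over the partition,
P(E) = P(E|T1)·P(T1) + P(E|T2)·P(T2) + P(E|T3)·P(T3) + P(E|T4)·P(T4) + P(E|T5)·P(T5)
      = 0.29·0.36 + 0.059·0.13 + 0.186·0.07 + 0.078·0.17 + 0.241·0.27
      = 0.1044 + 0.00767 + 0.01302 + 0.01326 + 0.06507 = 0.20342

P(E) ≈ 0.2034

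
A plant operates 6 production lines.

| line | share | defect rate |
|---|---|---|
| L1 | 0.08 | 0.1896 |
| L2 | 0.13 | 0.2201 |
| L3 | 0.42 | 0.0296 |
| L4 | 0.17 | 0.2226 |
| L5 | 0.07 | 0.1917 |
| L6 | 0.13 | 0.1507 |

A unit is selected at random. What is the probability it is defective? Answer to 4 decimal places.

P(D) ≈ 0.1271

P(D) = P(D|L1)·P(L1) + P(D|L2)·P(L2) + P(D|L3)·P(L3) + P(D|L4)·P(L4) + P(D|L5)·P(L5) + P(D|L6)·P(L6)
      = 0.1896·0.08 + 0.2201·0.13 + 0.0296·0.42 + 0.2226·0.17 + 0.1917·0.07 + 0.1507·0.13
      = 0.015168 + 0.028613 + 0.012432 + 0.037842 + 0.013419 + 0.019591 = 0.127065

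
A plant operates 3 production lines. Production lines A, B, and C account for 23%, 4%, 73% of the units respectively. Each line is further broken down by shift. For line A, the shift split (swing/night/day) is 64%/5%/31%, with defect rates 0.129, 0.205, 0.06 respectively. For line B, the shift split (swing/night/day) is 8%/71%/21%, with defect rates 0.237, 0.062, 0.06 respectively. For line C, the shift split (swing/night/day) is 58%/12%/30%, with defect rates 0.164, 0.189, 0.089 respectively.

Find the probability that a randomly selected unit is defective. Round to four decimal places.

0.1341

P(D|A) = 0.64·0.129 + 0.05·0.205 + 0.31·0.06 = 0.08256 + 0.01025 + 0.0186 = 0.11141
P(D|B) = 0.08·0.237 + 0.71·0.062 + 0.21·0.06 = 0.01896 + 0.04402 + 0.0126 = 0.07558
P(D|C) = 0.58·0.164 + 0.12·0.189 + 0.3·0.089 = 0.09512 + 0.02268 + 0.0267 = 0.1445
By total probability over the outer partition,
P(D) = 0.23·0.11141 + 0.04·0.07558 + 0.73·0.1445
      = 0.0256243 + 0.0030232 + 0.105485 = 0.1341325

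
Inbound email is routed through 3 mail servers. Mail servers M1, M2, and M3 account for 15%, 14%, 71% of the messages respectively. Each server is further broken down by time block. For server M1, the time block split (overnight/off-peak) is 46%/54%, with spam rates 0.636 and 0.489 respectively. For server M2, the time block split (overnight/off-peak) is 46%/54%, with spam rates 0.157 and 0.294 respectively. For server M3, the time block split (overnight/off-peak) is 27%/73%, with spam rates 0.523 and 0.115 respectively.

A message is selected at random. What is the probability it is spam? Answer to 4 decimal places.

0.2757

P(S|M1) = 0.46·0.636 + 0.54·0.489 = 0.29256 + 0.26406 = 0.55662
P(S|M2) = 0.46·0.157 + 0.54·0.294 = 0.07222 + 0.15876 = 0.23098
P(S|M3) = 0.27·0.523 + 0.73·0.115 = 0.14121 + 0.08395 = 0.22516
By total probability over the outer partition,
P(S) = 0.15·0.55662 + 0.14·0.23098 + 0.71·0.22516
      = 0.083493 + 0.0323372 + 0.1598636 = 0.2756938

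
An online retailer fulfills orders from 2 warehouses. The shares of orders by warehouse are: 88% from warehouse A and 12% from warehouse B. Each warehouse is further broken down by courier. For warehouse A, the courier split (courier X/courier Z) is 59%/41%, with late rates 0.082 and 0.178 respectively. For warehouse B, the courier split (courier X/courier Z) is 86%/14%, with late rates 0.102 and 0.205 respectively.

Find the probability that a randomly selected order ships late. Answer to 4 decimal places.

P(L|A) = 0.59·0.082 + 0.41·0.178 = 0.04838 + 0.07298 = 0.12136
P(L|B) = 0.86·0.102 + 0.14·0.205 = 0.08772 + 0.0287 = 0.11642
Then overall,
P(L) = 0.88·0.12136 + 0.12·0.11642
      = 0.1067968 + 0.0139704 = 0.1207672

0.1208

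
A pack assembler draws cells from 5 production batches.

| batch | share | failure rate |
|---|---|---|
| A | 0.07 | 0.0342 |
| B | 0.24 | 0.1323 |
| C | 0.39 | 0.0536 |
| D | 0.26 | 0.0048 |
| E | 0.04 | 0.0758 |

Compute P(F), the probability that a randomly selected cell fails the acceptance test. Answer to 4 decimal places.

Using total probability over the partition,
P(F) = P(F|A)·P(A) + P(F|B)·P(B) + P(F|C)·P(C) + P(F|D)·P(D) + P(F|E)·P(E)
      = 0.0342·0.07 + 0.1323·0.24 + 0.0536·0.39 + 0.0048·0.26 + 0.0758·0.04
      = 0.002394 + 0.031752 + 0.020904 + 0.001248 + 0.003032 = 0.05933

P(F) ≈ 0.0593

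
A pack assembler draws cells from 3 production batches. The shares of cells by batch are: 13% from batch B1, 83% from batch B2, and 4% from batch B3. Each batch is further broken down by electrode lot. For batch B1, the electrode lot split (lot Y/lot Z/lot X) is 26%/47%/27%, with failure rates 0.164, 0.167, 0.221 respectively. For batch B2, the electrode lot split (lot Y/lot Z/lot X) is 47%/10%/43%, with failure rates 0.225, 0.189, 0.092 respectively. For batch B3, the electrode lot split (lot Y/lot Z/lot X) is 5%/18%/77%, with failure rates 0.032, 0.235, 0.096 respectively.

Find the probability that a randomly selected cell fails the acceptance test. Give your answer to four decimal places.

P(F|B1) = 0.26·0.164 + 0.47·0.167 + 0.27·0.221 = 0.04264 + 0.07849 + 0.05967 = 0.1808
P(F|B2) = 0.47·0.225 + 0.1·0.189 + 0.43·0.092 = 0.10575 + 0.0189 + 0.03956 = 0.16421
P(F|B3) = 0.05·0.032 + 0.18·0.235 + 0.77·0.096 = 0.0016 + 0.0423 + 0.07392 = 0.11782
By total probability over the outer partition,
P(F) = 0.13·0.1808 + 0.83·0.16421 + 0.04·0.11782
      = 0.023504 + 0.1362943 + 0.0047128 = 0.1645111

0.1645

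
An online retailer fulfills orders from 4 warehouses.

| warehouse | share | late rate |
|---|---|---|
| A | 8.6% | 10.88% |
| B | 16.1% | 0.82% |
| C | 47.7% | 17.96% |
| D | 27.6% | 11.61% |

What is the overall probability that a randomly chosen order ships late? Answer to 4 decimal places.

P(L) = P(L|A)·P(A) + P(L|B)·P(B) + P(L|C)·P(C) + P(L|D)·P(D)
      = 0.1088·0.086 + 0.0082·0.161 + 0.1796·0.477 + 0.1161·0.276
      = 0.0093568 + 0.0013202 + 0.0856692 + 0.0320436 = 0.1283898

P(L) ≈ 0.1284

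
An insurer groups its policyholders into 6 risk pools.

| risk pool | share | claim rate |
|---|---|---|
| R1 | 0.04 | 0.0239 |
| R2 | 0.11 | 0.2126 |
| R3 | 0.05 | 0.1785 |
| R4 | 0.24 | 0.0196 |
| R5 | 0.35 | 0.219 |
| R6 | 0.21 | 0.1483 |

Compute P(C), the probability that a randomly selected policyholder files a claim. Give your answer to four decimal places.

By the law of total probability,
P(C) = P(C|R1)·P(R1) + P(C|R2)·P(R2) + P(C|R3)·P(R3) + P(C|R4)·P(R4) + P(C|R5)·P(R5) + P(C|R6)·P(R6)
      = 0.0239·0.04 + 0.2126·0.11 + 0.1785·0.05 + 0.0196·0.24 + 0.219·0.35 + 0.1483·0.21
      = 0.000956 + 0.023386 + 0.008925 + 0.004704 + 0.07665 + 0.031143 = 0.145764

0.1458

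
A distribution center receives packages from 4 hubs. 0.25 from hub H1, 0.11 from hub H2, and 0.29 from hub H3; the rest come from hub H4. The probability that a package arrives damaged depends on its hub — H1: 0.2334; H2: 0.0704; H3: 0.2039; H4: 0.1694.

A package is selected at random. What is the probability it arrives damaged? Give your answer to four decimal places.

P(H4) = 1 − (0.25 + 0.11 + 0.29) = 0.35.
Summing over the partition,
P(D) = P(D|H1)·P(H1) + P(D|H2)·P(H2) + P(D|H3)·P(H3) + P(D|H4)·P(H4)
      = 0.2334·0.25 + 0.0704·0.11 + 0.2039·0.29 + 0.1694·0.35
      = 0.05835 + 0.007744 + 0.059131 + 0.05929 = 0.184515

0.1845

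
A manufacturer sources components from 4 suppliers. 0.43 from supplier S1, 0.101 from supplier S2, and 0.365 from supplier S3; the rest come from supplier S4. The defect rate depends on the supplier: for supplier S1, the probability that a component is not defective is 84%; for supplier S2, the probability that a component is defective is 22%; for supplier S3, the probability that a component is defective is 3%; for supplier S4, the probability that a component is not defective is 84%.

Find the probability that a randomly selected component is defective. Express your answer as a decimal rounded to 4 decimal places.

0.1186

P(S4) = 1 − (0.43 + 0.101 + 0.365) = 0.104.
P(D|S1) = 1 − 0.84 = 0.16.
P(D|S4) = 1 − 0.84 = 0.16.
P(D) = P(D|S1)·P(S1) + P(D|S2)·P(S2) + P(D|S3)·P(S3) + P(D|S4)·P(S4)
      = 0.16·0.43 + 0.22·0.101 + 0.03·0.365 + 0.16·0.104
      = 0.0688 + 0.02222 + 0.01095 + 0.01664 = 0.11861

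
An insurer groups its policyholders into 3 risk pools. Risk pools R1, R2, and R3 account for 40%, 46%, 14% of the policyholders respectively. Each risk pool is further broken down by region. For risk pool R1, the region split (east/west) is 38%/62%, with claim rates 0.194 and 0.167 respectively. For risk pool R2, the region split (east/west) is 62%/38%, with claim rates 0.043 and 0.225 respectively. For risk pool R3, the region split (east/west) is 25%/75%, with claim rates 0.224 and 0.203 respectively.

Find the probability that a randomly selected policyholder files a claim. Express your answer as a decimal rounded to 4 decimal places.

P(C|R1) = 0.38·0.194 + 0.62·0.167 = 0.07372 + 0.10354 = 0.17726
P(C|R2) = 0.62·0.043 + 0.38·0.225 = 0.02666 + 0.0855 = 0.11216
P(C|R3) = 0.25·0.224 + 0.75·0.203 = 0.056 + 0.15225 = 0.20825
By total probability over the outer partition,
P(C) = 0.4·0.17726 + 0.46·0.11216 + 0.14·0.20825
      = 0.070904 + 0.0515936 + 0.029155 = 0.1516526

0.1517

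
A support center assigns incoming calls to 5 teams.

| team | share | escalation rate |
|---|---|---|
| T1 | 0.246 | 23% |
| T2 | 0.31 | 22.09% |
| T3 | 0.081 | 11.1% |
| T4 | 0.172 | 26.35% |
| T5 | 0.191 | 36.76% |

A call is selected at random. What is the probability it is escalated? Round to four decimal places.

P(E) ≈ 0.2496

P(E) = P(E|T1)·P(T1) + P(E|T2)·P(T2) + P(E|T3)·P(T3) + P(E|T4)·P(T4) + P(E|T5)·P(T5)
      = 0.23·0.246 + 0.2209·0.31 + 0.111·0.081 + 0.2635·0.172 + 0.3676·0.191
      = 0.05658 + 0.068479 + 0.008991 + 0.045322 + 0.0702116 = 0.2495836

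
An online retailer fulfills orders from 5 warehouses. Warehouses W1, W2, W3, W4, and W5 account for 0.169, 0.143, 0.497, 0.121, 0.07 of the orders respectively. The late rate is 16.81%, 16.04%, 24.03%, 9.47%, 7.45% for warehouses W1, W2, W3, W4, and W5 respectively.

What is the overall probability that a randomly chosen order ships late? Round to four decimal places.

0.1874

Using total probability over the partition,
P(L) = P(L|W1)·P(W1) + P(L|W2)·P(W2) + P(L|W3)·P(W3) + P(L|W4)·P(W4) + P(L|W5)·P(W5)
      = 0.1681·0.169 + 0.1604·0.143 + 0.2403·0.497 + 0.0947·0.121 + 0.0745·0.07
      = 0.0284089 + 0.0229372 + 0.1194291 + 0.0114587 + 0.005215 = 0.1874489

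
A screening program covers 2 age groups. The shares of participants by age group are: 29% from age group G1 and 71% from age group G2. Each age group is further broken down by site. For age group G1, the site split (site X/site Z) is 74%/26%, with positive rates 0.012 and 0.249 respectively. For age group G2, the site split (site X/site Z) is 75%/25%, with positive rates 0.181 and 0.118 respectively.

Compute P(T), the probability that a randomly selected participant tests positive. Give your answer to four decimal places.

0.1387

P(T|G1) = 0.74·0.012 + 0.26·0.249 = 0.00888 + 0.06474 = 0.07362
P(T|G2) = 0.75·0.181 + 0.25·0.118 = 0.13575 + 0.0295 = 0.16525
Then overall,
P(T) = 0.29·0.07362 + 0.71·0.16525
      = 0.0213498 + 0.1173275 = 0.1386773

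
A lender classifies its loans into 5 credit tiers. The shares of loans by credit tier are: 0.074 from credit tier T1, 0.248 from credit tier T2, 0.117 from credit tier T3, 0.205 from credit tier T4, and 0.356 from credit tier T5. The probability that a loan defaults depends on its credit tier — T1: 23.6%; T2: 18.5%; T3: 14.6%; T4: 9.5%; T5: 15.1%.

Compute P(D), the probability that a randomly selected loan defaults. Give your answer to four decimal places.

Summing over the partition,
P(D) = P(D|T1)·P(T1) + P(D|T2)·P(T2) + P(D|T3)·P(T3) + P(D|T4)·P(T4) + P(D|T5)·P(T5)
      = 0.236·0.074 + 0.185·0.248 + 0.146·0.117 + 0.095·0.205 + 0.151·0.356
      = 0.017464 + 0.04588 + 0.017082 + 0.019475 + 0.053756 = 0.153657

P(D) ≈ 0.1537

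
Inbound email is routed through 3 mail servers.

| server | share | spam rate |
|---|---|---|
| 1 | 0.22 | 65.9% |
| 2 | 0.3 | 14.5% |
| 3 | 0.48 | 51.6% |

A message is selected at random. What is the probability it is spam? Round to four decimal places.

P(S) ≈ 0.4362

P(S) = P(S|1)·P(1) + P(S|2)·P(2) + P(S|3)·P(3)
      = 0.659·0.22 + 0.145·0.3 + 0.516·0.48
      = 0.14498 + 0.0435 + 0.24768 = 0.43616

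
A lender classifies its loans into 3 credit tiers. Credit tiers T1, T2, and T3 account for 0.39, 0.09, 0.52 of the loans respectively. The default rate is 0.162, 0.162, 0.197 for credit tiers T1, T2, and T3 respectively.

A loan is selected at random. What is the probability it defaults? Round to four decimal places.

P(D) = P(D|T1)·P(T1) + P(D|T2)·P(T2) + P(D|T3)·P(T3)
      = 0.162·0.39 + 0.162·0.09 + 0.197·0.52
      = 0.06318 + 0.01458 + 0.10244 = 0.1802

0.1802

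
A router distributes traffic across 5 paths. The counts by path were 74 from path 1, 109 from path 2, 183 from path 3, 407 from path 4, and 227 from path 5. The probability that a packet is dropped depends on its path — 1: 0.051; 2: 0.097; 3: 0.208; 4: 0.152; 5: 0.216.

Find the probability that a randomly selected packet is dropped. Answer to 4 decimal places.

P(L) ≈ 0.1633

Total: 74 + 109 + 183 + 407 + 227 = 1000.
P(1) = 74/1000 = 0.074. P(2) = 109/1000 = 0.109. P(3) = 183/1000 = 0.183. P(4) = 407/1000 = 0.407. P(5) = 227/1000 = 0.227.
P(L) = P(L|1)·P(1) + P(L|2)·P(2) + P(L|3)·P(3) + P(L|4)·P(4) + P(L|5)·P(5)
      = 0.051·0.074 + 0.097·0.109 + 0.208·0.183 + 0.152·0.407 + 0.216·0.227
      = 0.003774 + 0.010573 + 0.038064 + 0.061864 + 0.049032 = 0.163307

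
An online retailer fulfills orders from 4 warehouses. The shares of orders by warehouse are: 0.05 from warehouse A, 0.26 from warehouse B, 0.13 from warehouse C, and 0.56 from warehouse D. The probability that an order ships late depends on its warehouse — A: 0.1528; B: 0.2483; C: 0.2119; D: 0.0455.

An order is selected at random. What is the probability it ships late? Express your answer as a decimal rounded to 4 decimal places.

P(L) = P(L|A)·P(A) + P(L|B)·P(B) + P(L|C)·P(C) + P(L|D)·P(D)
      = 0.1528·0.05 + 0.2483·0.26 + 0.2119·0.13 + 0.0455·0.56
      = 0.00764 + 0.064558 + 0.027547 + 0.02548 = 0.125225

P(L) ≈ 0.1252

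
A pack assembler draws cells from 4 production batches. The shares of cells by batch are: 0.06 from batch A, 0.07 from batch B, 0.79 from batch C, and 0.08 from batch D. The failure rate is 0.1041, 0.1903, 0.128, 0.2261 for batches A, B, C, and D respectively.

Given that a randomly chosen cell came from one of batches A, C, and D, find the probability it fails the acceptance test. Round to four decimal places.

Let S = {A, C, D}.
P(S) = 0.06 + 0.79 + 0.08 = 0.93.
P(F ∩ S) = 0.1041·0.06 + 0.128·0.79 + 0.2261·0.08 = 0.006246 + 0.10112 + 0.018088 = 0.125454.
P(F | S) = 0.125454 / 0.93 = 0.134897…

0.1349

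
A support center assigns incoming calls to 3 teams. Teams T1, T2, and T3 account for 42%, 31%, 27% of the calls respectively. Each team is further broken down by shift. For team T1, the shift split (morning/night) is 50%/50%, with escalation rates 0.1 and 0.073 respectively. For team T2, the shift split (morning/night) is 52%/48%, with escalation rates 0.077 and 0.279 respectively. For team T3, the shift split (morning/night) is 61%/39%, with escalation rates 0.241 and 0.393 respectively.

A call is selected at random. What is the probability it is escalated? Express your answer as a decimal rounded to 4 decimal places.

P(E) ≈ 0.1713

P(E|T1) = 0.5·0.1 + 0.5·0.073 = 0.05 + 0.0365 = 0.0865
P(E|T2) = 0.52·0.077 + 0.48·0.279 = 0.04004 + 0.13392 = 0.17396
P(E|T3) = 0.61·0.241 + 0.39·0.393 = 0.14701 + 0.15327 = 0.30028
By total probability over the outer partition,
P(E) = 0.42·0.0865 + 0.31·0.17396 + 0.27·0.30028
      = 0.03633 + 0.0539276 + 0.0810756 = 0.1713332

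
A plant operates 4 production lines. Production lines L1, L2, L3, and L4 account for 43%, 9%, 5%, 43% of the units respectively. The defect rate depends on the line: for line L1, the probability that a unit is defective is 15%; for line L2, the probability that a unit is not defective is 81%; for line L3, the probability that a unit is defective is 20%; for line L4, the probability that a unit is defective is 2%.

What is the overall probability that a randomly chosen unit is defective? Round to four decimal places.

P(D) ≈ 0.1002

P(D|L2) = 1 − 0.81 = 0.19.
Using total probability over the partition,
P(D) = P(D|L1)·P(L1) + P(D|L2)·P(L2) + P(D|L3)·P(L3) + P(D|L4)·P(L4)
      = 0.15·0.43 + 0.19·0.09 + 0.2·0.05 + 0.02·0.43
      = 0.0645 + 0.0171 + 0.01 + 0.0086 = 0.1002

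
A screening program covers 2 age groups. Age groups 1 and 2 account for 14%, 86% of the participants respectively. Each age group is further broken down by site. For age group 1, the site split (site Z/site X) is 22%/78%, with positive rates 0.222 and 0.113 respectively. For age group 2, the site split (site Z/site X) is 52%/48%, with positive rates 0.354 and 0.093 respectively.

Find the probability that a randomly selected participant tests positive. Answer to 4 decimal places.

P(T) ≈ 0.2159

P(T|1) = 0.22·0.222 + 0.78·0.113 = 0.04884 + 0.08814 = 0.13698
P(T|2) = 0.52·0.354 + 0.48·0.093 = 0.18408 + 0.04464 = 0.22872
Then overall,
P(T) = 0.14·0.13698 + 0.86·0.22872
      = 0.0191772 + 0.1966992 = 0.2158764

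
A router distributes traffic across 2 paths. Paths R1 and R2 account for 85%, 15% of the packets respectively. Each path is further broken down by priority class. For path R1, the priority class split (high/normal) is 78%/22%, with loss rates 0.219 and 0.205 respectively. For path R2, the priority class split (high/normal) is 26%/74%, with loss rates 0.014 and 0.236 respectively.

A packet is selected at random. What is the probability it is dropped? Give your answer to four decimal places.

P(L|R1) = 0.78·0.219 + 0.22·0.205 = 0.17082 + 0.0451 = 0.21592
P(L|R2) = 0.26·0.014 + 0.74·0.236 = 0.00364 + 0.17464 = 0.17828
By total probability over the outer partition,
P(L) = 0.85·0.21592 + 0.15·0.17828
      = 0.183532 + 0.026742 = 0.210274

P(L) ≈ 0.2103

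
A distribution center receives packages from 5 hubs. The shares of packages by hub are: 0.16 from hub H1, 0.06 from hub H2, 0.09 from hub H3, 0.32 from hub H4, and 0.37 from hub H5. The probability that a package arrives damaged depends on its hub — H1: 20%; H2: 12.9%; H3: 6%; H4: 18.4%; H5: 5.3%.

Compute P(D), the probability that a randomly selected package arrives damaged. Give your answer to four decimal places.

P(D) ≈ 0.1236

P(D) = P(D|H1)·P(H1) + P(D|H2)·P(H2) + P(D|H3)·P(H3) + P(D|H4)·P(H4) + P(D|H5)·P(H5)
      = 0.2·0.16 + 0.129·0.06 + 0.06·0.09 + 0.184·0.32 + 0.053·0.37
      = 0.032 + 0.00774 + 0.0054 + 0.05888 + 0.01961 = 0.12363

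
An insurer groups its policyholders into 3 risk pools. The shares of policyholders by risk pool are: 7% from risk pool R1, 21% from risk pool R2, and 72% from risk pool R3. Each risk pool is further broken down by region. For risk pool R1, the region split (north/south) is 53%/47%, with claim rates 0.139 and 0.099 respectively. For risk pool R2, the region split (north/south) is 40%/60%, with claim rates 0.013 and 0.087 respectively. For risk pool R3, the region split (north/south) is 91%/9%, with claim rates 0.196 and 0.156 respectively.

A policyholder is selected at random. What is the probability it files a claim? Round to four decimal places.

P(C|R1) = 0.53·0.139 + 0.47·0.099 = 0.07367 + 0.04653 = 0.1202
P(C|R2) = 0.4·0.013 + 0.6·0.087 = 0.0052 + 0.0522 = 0.0574
P(C|R3) = 0.91·0.196 + 0.09·0.156 = 0.17836 + 0.01404 = 0.1924
By total probability over the outer partition,
P(C) = 0.07·0.1202 + 0.21·0.0574 + 0.72·0.1924
      = 0.008414 + 0.012054 + 0.138528 = 0.158996

0.1590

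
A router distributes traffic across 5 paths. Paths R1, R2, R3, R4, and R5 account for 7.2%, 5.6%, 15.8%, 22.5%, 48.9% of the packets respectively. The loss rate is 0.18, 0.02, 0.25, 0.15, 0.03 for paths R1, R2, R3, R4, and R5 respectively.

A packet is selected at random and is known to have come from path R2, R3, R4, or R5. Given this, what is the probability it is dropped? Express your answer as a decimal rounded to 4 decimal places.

Let S = {R2, R3, R4, R5}.
P(S) = 0.056 + 0.158 + 0.225 + 0.489 = 0.928.
P(L ∩ S) = 0.02·0.056 + 0.25·0.158 + 0.15·0.225 + 0.03·0.489 = 0.00112 + 0.0395 + 0.03375 + 0.01467 = 0.08904.
P(L | S) = 0.08904 / 0.928 = 0.095948…

P(L|S) ≈ 0.0959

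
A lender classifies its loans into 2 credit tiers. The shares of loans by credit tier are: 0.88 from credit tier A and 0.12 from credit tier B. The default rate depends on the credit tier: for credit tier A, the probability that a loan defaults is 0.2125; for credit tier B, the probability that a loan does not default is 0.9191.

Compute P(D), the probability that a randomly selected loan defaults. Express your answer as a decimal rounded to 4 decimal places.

0.1967

P(D|B) = 1 − 0.9191 = 0.0809.
P(D) = P(D|A)·P(A) + P(D|B)·P(B)
      = 0.2125·0.88 + 0.0809·0.12
      = 0.187 + 0.009708 = 0.196708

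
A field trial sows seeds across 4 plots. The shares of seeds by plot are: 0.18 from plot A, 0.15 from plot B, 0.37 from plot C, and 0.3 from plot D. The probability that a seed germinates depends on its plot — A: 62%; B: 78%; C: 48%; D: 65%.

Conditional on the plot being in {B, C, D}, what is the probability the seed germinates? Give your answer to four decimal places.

Let S = {B, C, D}.
P(S) = 0.15 + 0.37 + 0.3 = 0.82.
P(G ∩ S) = 0.78·0.15 + 0.48·0.37 + 0.65·0.3 = 0.117 + 0.1776 + 0.195 = 0.4896.
P(G | S) = 0.4896 / 0.82 = 0.597073…

P(G|S) ≈ 0.5971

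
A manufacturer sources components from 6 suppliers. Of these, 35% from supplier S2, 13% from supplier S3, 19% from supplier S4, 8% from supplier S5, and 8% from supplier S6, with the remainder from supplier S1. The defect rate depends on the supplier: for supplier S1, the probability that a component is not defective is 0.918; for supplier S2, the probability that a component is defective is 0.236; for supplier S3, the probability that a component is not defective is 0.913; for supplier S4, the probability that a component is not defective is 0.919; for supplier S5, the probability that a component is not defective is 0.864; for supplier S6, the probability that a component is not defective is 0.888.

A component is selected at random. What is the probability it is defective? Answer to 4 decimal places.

P(D) ≈ 0.1431

P(S1) = 1 − (0.35 + 0.13 + 0.19 + 0.08 + 0.08) = 0.17.
P(D|S1) = 1 − 0.918 = 0.082.
P(D|S3) = 1 − 0.913 = 0.087.
P(D|S4) = 1 − 0.919 = 0.081.
P(D|S5) = 1 − 0.864 = 0.136.
P(D|S6) = 1 − 0.888 = 0.112.
P(D) = P(D|S1)·P(S1) + P(D|S2)·P(S2) + P(D|S3)·P(S3) + P(D|S4)·P(S4) + P(D|S5)·P(S5) + P(D|S6)·P(S6)
      = 0.082·0.17 + 0.236·0.35 + 0.087·0.13 + 0.081·0.19 + 0.136·0.08 + 0.112·0.08
      = 0.01394 + 0.0826 + 0.01131 + 0.01539 + 0.01088 + 0.00896 = 0.14308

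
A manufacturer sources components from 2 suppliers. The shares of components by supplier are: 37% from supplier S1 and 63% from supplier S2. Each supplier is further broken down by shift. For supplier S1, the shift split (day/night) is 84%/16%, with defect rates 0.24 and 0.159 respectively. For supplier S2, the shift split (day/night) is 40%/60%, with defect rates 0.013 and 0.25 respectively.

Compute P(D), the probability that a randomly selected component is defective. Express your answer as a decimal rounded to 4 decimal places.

0.1818

P(D|S1) = 0.84·0.24 + 0.16·0.159 = 0.2016 + 0.02544 = 0.22704
P(D|S2) = 0.4·0.013 + 0.6·0.25 = 0.0052 + 0.15 = 0.1552
Then overall,
P(D) = 0.37·0.22704 + 0.63·0.1552
      = 0.0840048 + 0.097776 = 0.1817808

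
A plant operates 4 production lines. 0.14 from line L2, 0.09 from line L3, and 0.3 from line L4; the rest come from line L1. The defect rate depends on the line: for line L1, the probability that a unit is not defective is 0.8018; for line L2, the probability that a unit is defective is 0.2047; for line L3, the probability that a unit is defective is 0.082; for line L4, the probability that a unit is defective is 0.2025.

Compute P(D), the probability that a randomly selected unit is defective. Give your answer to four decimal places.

0.1899

P(L1) = 1 − (0.14 + 0.09 + 0.3) = 0.47.
P(D|L1) = 1 − 0.8018 = 0.1982.
Using total probability over the partition,
P(D) = P(D|L1)·P(L1) + P(D|L2)·P(L2) + P(D|L3)·P(L3) + P(D|L4)·P(L4)
      = 0.1982·0.47 + 0.2047·0.14 + 0.082·0.09 + 0.2025·0.3
      = 0.093154 + 0.028658 + 0.00738 + 0.06075 = 0.189942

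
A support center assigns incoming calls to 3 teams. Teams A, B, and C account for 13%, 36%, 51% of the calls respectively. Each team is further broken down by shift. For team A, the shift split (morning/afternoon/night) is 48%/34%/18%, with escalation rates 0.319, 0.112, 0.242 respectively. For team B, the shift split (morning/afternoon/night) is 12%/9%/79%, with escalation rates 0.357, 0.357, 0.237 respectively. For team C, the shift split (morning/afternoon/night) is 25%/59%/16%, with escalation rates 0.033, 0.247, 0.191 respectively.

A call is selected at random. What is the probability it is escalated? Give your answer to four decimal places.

P(E|A) = 0.48·0.319 + 0.34·0.112 + 0.18·0.242 = 0.15312 + 0.03808 + 0.04356 = 0.23476
P(E|B) = 0.12·0.357 + 0.09·0.357 + 0.79·0.237 = 0.04284 + 0.03213 + 0.18723 = 0.2622
P(E|C) = 0.25·0.033 + 0.59·0.247 + 0.16·0.191 = 0.00825 + 0.14573 + 0.03056 = 0.18454
Then overall,
P(E) = 0.13·0.23476 + 0.36·0.2622 + 0.51·0.18454
      = 0.0305188 + 0.094392 + 0.0941154 = 0.2190262

0.2190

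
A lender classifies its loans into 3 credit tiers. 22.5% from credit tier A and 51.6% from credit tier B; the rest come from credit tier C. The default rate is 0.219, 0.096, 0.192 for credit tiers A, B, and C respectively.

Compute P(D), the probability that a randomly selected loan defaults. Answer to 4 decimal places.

P(C) = 1 − (0.225 + 0.516) = 0.259.
P(D) = P(D|A)·P(A) + P(D|B)·P(B) + P(D|C)·P(C)
      = 0.219·0.225 + 0.096·0.516 + 0.192·0.259
      = 0.049275 + 0.049536 + 0.049728 = 0.148539

0.1485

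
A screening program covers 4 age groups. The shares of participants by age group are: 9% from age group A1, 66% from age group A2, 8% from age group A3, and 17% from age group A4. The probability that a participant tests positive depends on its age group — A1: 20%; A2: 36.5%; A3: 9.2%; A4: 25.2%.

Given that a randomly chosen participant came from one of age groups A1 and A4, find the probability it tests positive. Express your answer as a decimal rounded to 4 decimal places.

0.2340

Let S = {A1, A4}.
P(S) = 0.09 + 0.17 = 0.26.
P(T ∩ S) = 0.2·0.09 + 0.252·0.17 = 0.018 + 0.04284 = 0.06084.
P(T | S) = 0.06084 / 0.26 = 0.234000…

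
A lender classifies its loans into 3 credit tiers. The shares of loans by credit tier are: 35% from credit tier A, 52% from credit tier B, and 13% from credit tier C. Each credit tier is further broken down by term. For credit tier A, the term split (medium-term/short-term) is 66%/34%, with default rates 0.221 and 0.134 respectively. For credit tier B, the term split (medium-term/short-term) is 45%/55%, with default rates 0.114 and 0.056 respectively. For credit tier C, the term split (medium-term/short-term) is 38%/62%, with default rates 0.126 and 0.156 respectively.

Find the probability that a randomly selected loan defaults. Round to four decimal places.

P(D) ≈ 0.1285

P(D|A) = 0.66·0.221 + 0.34·0.134 = 0.14586 + 0.04556 = 0.19142
P(D|B) = 0.45·0.114 + 0.55·0.056 = 0.0513 + 0.0308 = 0.0821
P(D|C) = 0.38·0.126 + 0.62·0.156 = 0.04788 + 0.09672 = 0.1446
By total probability over the outer partition,
P(D) = 0.35·0.19142 + 0.52·0.0821 + 0.13·0.1446
      = 0.066997 + 0.042692 + 0.018798 = 0.128487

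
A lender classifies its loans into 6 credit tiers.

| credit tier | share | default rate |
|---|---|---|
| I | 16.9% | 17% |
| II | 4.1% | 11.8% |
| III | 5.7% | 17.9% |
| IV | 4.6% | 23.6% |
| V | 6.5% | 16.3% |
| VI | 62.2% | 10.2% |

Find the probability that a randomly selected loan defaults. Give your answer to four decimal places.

P(D) = P(D|I)·P(I) + P(D|II)·P(II) + P(D|III)·P(III) + P(D|IV)·P(IV) + P(D|V)·P(V) + P(D|VI)·P(VI)
      = 0.17·0.169 + 0.118·0.041 + 0.179·0.057 + 0.236·0.046 + 0.163·0.065 + 0.102·0.622
      = 0.02873 + 0.004838 + 0.010203 + 0.010856 + 0.010595 + 0.063444 = 0.128666

P(D) ≈ 0.1287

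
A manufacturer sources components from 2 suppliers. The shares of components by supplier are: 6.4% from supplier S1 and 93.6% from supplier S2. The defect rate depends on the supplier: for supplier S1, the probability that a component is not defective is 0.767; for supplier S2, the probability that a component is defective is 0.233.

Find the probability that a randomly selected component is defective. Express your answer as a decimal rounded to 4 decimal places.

0.2330

P(D|S1) = 1 − 0.767 = 0.233.
P(D) = P(D|S1)·P(S1) + P(D|S2)·P(S2)
      = 0.233·0.064 + 0.233·0.936
      = 0.014912 + 0.218088 = 0.233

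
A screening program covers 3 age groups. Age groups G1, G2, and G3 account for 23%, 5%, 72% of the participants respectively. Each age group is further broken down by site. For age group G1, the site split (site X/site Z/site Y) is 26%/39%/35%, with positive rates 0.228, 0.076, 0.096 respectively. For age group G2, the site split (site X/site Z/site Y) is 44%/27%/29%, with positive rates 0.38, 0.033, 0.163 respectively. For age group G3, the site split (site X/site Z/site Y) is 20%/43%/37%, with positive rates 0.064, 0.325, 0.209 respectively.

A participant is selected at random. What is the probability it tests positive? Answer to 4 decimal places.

0.2049

P(T|G1) = 0.26·0.228 + 0.39·0.076 + 0.35·0.096 = 0.05928 + 0.02964 + 0.0336 = 0.12252
P(T|G2) = 0.44·0.38 + 0.27·0.033 + 0.29·0.163 = 0.1672 + 0.00891 + 0.04727 = 0.22338
P(T|G3) = 0.2·0.064 + 0.43·0.325 + 0.37·0.209 = 0.0128 + 0.13975 + 0.07733 = 0.22988
Then overall,
P(T) = 0.23·0.12252 + 0.05·0.22338 + 0.72·0.22988
      = 0.0281796 + 0.011169 + 0.1655136 = 0.2048622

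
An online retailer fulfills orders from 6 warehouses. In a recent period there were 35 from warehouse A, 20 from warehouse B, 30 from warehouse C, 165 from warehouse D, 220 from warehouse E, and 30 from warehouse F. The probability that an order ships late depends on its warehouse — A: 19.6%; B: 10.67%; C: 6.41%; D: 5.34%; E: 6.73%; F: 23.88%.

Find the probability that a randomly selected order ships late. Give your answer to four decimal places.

Total: 35 + 20 + 30 + 165 + 220 + 30 = 500.
P(A) = 35/500 = 0.07. P(B) = 20/500 = 0.04. P(C) = 30/500 = 0.06. P(D) = 165/500 = 0.33. P(E) = 220/500 = 0.44. P(F) = 30/500 = 0.06.
Using total probability over the partition,
P(L) = P(L|A)·P(A) + P(L|B)·P(B) + P(L|C)·P(C) + P(L|D)·P(D) + P(L|E)·P(E) + P(L|F)·P(F)
      = 0.196·0.07 + 0.1067·0.04 + 0.0641·0.06 + 0.0534·0.33 + 0.0673·0.44 + 0.2388·0.06
      = 0.01372 + 0.004268 + 0.003846 + 0.017622 + 0.029612 + 0.014328 = 0.083396

P(L) ≈ 0.0834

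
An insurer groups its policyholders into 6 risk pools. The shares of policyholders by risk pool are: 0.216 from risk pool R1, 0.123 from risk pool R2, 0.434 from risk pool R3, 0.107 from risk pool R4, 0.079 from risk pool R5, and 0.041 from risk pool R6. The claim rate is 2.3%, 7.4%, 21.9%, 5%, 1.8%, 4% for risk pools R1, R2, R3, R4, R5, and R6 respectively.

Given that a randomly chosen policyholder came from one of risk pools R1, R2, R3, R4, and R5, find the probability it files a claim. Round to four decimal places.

0.1208

Let S = {R1, R2, R3, R4, R5}.
P(S) = 0.216 + 0.123 + 0.434 + 0.107 + 0.079 = 0.959.
P(C ∩ S) = 0.023·0.216 + 0.074·0.123 + 0.219·0.434 + 0.05·0.107 + 0.018·0.079 = 0.004968 + 0.009102 + 0.095046 + 0.00535 + 0.001422 = 0.115888.
P(C | S) = 0.115888 / 0.959 = 0.120843…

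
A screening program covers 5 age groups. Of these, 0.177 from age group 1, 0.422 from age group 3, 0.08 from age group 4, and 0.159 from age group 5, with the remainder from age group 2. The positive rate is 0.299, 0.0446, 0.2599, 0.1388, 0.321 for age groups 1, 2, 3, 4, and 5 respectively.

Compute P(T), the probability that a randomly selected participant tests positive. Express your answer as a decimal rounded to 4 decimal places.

P(2) = 1 − (0.177 + 0.422 + 0.08 + 0.159) = 0.162.
Using total probability over the partition,
P(T) = P(T|1)·P(1) + P(T|2)·P(2) + P(T|3)·P(3) + P(T|4)·P(4) + P(T|5)·P(5)
      = 0.299·0.177 + 0.0446·0.162 + 0.2599·0.422 + 0.1388·0.08 + 0.321·0.159
      = 0.052923 + 0.0072252 + 0.1096778 + 0.011104 + 0.051039 = 0.231969

P(T) ≈ 0.2320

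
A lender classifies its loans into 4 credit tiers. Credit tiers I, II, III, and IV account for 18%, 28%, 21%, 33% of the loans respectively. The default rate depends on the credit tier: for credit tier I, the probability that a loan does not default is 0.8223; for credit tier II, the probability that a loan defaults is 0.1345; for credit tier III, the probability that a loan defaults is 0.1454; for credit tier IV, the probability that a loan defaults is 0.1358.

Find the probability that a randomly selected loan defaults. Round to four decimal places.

P(D|I) = 1 − 0.8223 = 0.1777.
Summing over the partition,
P(D) = P(D|I)·P(I) + P(D|II)·P(II) + P(D|III)·P(III) + P(D|IV)·P(IV)
      = 0.1777·0.18 + 0.1345·0.28 + 0.1454·0.21 + 0.1358·0.33
      = 0.031986 + 0.03766 + 0.030534 + 0.044814 = 0.144994

P(D) ≈ 0.1450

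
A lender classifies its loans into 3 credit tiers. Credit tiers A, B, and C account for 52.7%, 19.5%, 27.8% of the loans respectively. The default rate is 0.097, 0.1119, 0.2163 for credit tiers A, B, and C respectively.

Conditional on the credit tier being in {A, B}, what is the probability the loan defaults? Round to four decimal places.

P(D|S) ≈ 0.1010

Let S = {A, B}.
P(S) = 0.527 + 0.195 = 0.722.
P(D ∩ S) = 0.097·0.527 + 0.1119·0.195 = 0.051119 + 0.0218205 = 0.0729395.
P(D | S) = 0.0729395 / 0.722 = 0.101024…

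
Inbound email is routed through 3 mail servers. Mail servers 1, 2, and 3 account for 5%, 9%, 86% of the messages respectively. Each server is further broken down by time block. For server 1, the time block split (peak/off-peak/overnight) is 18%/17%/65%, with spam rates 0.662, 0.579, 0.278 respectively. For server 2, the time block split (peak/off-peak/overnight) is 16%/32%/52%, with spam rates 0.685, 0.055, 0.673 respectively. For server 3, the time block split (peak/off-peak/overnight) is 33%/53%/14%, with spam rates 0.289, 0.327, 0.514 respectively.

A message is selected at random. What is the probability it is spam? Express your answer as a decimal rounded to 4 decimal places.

P(S|1) = 0.18·0.662 + 0.17·0.579 + 0.65·0.278 = 0.11916 + 0.09843 + 0.1807 = 0.39829
P(S|2) = 0.16·0.685 + 0.32·0.055 + 0.52·0.673 = 0.1096 + 0.0176 + 0.34996 = 0.47716
P(S|3) = 0.33·0.289 + 0.53·0.327 + 0.14·0.514 = 0.09537 + 0.17331 + 0.07196 = 0.34064
By total probability over the outer partition,
P(S) = 0.05·0.39829 + 0.09·0.47716 + 0.86·0.34064
      = 0.0199145 + 0.0429444 + 0.2929504 = 0.3558093

P(S) ≈ 0.3558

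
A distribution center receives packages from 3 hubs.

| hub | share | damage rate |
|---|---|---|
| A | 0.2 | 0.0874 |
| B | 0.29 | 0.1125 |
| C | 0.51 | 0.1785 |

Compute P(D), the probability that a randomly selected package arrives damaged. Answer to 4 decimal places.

P(D) = P(D|A)·P(A) + P(D|B)·P(B) + P(D|C)·P(C)
      = 0.0874·0.2 + 0.1125·0.29 + 0.1785·0.51
      = 0.01748 + 0.032625 + 0.091035 = 0.14114

0.1411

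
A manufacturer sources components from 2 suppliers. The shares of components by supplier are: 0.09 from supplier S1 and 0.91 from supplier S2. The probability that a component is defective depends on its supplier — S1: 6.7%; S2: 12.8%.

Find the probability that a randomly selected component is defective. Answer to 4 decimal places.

P(D) ≈ 0.1225

Summing over the partition,
P(D) = P(D|S1)·P(S1) + P(D|S2)·P(S2)
      = 0.067·0.09 + 0.128·0.91
      = 0.00603 + 0.11648 = 0.12251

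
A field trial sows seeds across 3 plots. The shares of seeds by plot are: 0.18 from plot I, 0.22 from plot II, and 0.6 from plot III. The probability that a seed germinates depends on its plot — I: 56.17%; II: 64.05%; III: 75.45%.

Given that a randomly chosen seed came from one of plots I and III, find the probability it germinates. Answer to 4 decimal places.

P(G|S) ≈ 0.7100

Let S = {I, III}.
P(S) = 0.18 + 0.6 = 0.78.
P(G ∩ S) = 0.5617·0.18 + 0.7545·0.6 = 0.101106 + 0.4527 = 0.553806.
P(G | S) = 0.553806 / 0.78 = 0.710008…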